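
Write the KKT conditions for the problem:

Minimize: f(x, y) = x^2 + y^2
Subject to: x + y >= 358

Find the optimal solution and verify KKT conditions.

KKT conditions for min x^2 + y^2 s.t. x + y >= 358:
Stationarity: 2x = mu, 2y = mu
So x = y = mu/2.
Complementary slackness: mu*(x + y - 358) = 0
Primal feasibility: x + y >= 358; dual feasibility: mu >= 0
If mu = 0 then x = y = 0, but 0 + 0 < 358 is infeasible, so the constraint is active.
Constraint active: x + y = 2*(mu/2) = 358 => mu = 358
x = y = 179, f = 64082
Verify: stationarity 2*179 = 358 = mu; primal 179 + 179 = 358 >= 358; dual mu = 358 >= 0; complementary slackness 358*(358 - 358) = 0. All KKT conditions hold.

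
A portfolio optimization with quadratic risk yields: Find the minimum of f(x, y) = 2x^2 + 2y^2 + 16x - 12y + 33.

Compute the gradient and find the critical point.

f(x,y) = 2x^2 + 2y^2 + 16x - 12y + 33
df/dx = 4x + (16) = 0  =>  x = -4
df/dy = 4y + (-12) = 0  =>  y = 3
f(-4, 3) = 2*(-4)^2 + 2*(3)^2 + 16*(-4) + -12*(3) + 33 = -17
Hessian is diagonal with entries 4, 4 > 0, so this is a minimum.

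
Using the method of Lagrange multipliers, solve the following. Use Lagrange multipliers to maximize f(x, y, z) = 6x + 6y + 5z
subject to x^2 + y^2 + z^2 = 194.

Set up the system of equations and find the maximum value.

Lagrange conditions: 6 = 2*lambda*x, 6 = 2*lambda*y, 5 = 2*lambda*z
So x:6 = y:6 = z:5, i.e. x = 6t, y = 6t, z = 5t
Constraint: t^2*(6^2 + 6^2 + 5^2) = 194
  t^2 * 97 = 194  =>  t = sqrt(2)
Maximum = 6*6t + 6*6t + 5*5t = 97*sqrt(2) = sqrt(18818)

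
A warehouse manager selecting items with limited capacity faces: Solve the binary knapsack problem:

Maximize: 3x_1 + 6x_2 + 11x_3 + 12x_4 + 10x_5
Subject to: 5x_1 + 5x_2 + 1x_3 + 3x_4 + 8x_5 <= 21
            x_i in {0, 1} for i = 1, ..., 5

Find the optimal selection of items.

Items: item 1 (v=3, w=5), item 2 (v=6, w=5), item 3 (v=11, w=1), item 4 (v=12, w=3), item 5 (v=10, w=8)
Capacity: 21
Checking all 32 subsets (w = total weight, v = total value):
  {}: w = 0, v = 0
  {1}: w = 5, v = 3
  {2}: w = 5, v = 6
  {3}: w = 1, v = 11
  {4}: w = 3, v = 12
  {5}: w = 8, v = 10
  {1, 2}: w = 10, v = 9
  {1, 3}: w = 6, v = 14
  {1, 4}: w = 8, v = 15
  {1, 5}: w = 13, v = 13
  {2, 3}: w = 6, v = 17
  {2, 4}: w = 8, v = 18
  {2, 5}: w = 13, v = 16
  {3, 4}: w = 4, v = 23
  {3, 5}: w = 9, v = 21
  {4, 5}: w = 11, v = 22
  {1, 2, 3}: w = 11, v = 20
  {1, 2, 4}: w = 13, v = 21
  {1, 2, 5}: w = 18, v = 19
  {1, 3, 4}: w = 9, v = 26
  {1, 3, 5}: w = 14, v = 24
  {1, 4, 5}: w = 16, v = 25
  {2, 3, 4}: w = 9, v = 29
  {2, 3, 5}: w = 14, v = 27
  {2, 4, 5}: w = 16, v = 28
  {3, 4, 5}: w = 12, v = 33
  {1, 2, 3, 4}: w = 14, v = 32
  {1, 2, 3, 5}: w = 19, v = 30
  {1, 2, 4, 5}: w = 21, v = 31
  {1, 3, 4, 5}: w = 17, v = 36
  {2, 3, 4, 5}: w = 17, v = 39
  {1, 2, 3, 4, 5}: w = 22 > 21, infeasible
Best feasible subset: items [2, 3, 4, 5]
Total weight: 17 <= 21, total value: 39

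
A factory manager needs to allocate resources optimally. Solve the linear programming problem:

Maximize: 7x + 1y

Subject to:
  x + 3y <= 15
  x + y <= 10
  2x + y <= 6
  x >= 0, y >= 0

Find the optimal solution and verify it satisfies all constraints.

Feasible vertices: (0, 0), (0, 5), (3/5, 24/5), (3, 0)
Objective 7x + 1y at each vertex:
  (0, 0): 0
  (0, 5): 5
  (3/5, 24/5): 9
  (3, 0): 21
Maximum is 21 at (3, 0).
Verify constraints at (x, y) = (3, 0):
  1*3 + 3*0 = 3 <= 15
  1*3 + 1*0 = 3 <= 10
  2*3 + 1*0 = 6 <= 6 (active)
  x = 3 >= 0, y = 0 >= 0. All constraints satisfied.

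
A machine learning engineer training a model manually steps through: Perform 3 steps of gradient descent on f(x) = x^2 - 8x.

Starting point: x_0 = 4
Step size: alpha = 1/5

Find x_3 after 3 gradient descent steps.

f(x) = x^2 - 8x, f'(x) = 2x + (-8)
Step 1: f'(4) = 0, x_1 = 4 - 1/5 * 0 = 4
Step 2: f'(4) = 0, x_2 = 4 - 1/5 * 0 = 4
Step 3: f'(4) = 0, x_3 = 4 - 1/5 * 0 = 4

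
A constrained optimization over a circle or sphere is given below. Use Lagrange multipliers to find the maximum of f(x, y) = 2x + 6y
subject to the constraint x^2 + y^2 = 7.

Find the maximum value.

Set up Lagrange conditions: grad f = lambda * grad g
  2 = 2*lambda*x
  6 = 2*lambda*y
From these: x/y = 2/6, so x = 2t, y = 6t for some t.
Substitute into constraint: (2t)^2 + (6t)^2 = 7
  t^2 * 40 = 7
  t = sqrt(7/40)
Maximum = 2*x + 6*y = (2^2 + 6^2)*t = 40 * sqrt(7/40) = sqrt(280)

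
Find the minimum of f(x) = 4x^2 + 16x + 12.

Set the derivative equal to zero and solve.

f(x) = 4x^2 + 16x + 12
f'(x) = 8x + (16) = 0
x = -16/8 = -2
f(-2) = -4
Since f''(x) = 8 > 0, this is a minimum.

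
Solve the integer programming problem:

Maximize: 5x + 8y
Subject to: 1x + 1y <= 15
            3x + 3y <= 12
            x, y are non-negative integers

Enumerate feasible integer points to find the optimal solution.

Constraint 1: 1x + 1y <= 15
Constraint 2: 3x + 3y <= 12
Feasible x range (need y >= 0): 0 <= x <= min(15/1, 12/3) => x in {0, ..., 4}.
Enumerate feasible integer points row by row (the coefficient of y is 8 > 0, so for each x the largest feasible y gives the best value):
  x = 0: y <= min((15 - 1*0)/1, (12 - 3*0)/3) => y in {0, ..., 4}; best 5*0 + 8*4 = 32
  x = 1: y <= min((15 - 1*1)/1, (12 - 3*1)/3) => y in {0, ..., 3}; best 5*1 + 8*3 = 29
  x = 2: y <= min((15 - 1*2)/1, (12 - 3*2)/3) => y in {0, ..., 2}; best 5*2 + 8*2 = 26
  x = 3: y <= min((15 - 1*3)/1, (12 - 3*3)/3) => y in {0, ..., 1}; best 5*3 + 8*1 = 23
  x = 4: y <= min((15 - 1*4)/1, (12 - 3*4)/3) => y in {0}; best 5*4 + 8*0 = 20
The maximum 5x + 8y = 32 is achieved at x = 0, y = 4.
Check: 1*0 + 1*4 = 4 <= 15 and 3*0 + 3*4 = 12 <= 12.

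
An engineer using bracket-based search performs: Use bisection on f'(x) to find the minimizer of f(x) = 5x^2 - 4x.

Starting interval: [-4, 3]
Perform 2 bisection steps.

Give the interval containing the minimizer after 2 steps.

Finding critical point of f(x) = 5x^2 - 4x using bisection on f'(x) = 10x + -4.
f'(x) = 0 when x = 2/5.
Starting interval: [-4, 3]
Step 1: mid = -1/2, f'(mid) = -9, new interval = [-1/2, 3]
Step 2: mid = 5/4, f'(mid) = 17/2, new interval = [-1/2, 5/4]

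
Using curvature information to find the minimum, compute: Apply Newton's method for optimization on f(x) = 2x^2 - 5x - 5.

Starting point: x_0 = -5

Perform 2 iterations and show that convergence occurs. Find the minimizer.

f(x) = 2x^2 - 5x - 5, f'(x) = 4x + (-5), f''(x) = 4
Step 1: f'(-5) = -25, x_1 = -5 - -25/4 = 5/4
Step 2: f'(5/4) = 0, x_2 = 5/4 (converged)
Newton's method converges in 1 step for quadratics.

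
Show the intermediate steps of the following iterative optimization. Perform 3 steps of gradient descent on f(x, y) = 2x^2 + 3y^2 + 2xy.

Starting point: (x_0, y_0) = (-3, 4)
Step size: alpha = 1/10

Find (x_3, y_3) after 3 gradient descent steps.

f(x,y) = 2x^2 + 3y^2 + 2xy
grad_x = 4x + 2y, grad_y = 6y + 2x
Step 1: grad = (-4, 18), (-13/5, 11/5)
Step 2: grad = (-6, 8), (-2, 7/5)
Step 3: grad = (-26/5, 22/5), (-37/25, 24/25)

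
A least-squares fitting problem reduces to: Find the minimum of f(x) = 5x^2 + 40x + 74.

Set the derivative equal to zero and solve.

f(x) = 5x^2 + 40x + 74
f'(x) = 10x + (40) = 0
x = -40/10 = -4
f(-4) = -6
Since f''(x) = 10 > 0, this is a minimum.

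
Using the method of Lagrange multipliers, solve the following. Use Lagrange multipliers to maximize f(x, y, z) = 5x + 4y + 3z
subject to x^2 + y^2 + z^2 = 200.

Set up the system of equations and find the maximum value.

Lagrange conditions: 5 = 2*lambda*x, 4 = 2*lambda*y, 3 = 2*lambda*z
So x:5 = y:4 = z:3, i.e. x = 5t, y = 4t, z = 3t
Constraint: t^2*(5^2 + 4^2 + 3^2) = 200
  t^2 * 50 = 200  =>  t = sqrt(4)
Maximum = 5*5t + 4*4t + 3*3t = 50*sqrt(4) = 100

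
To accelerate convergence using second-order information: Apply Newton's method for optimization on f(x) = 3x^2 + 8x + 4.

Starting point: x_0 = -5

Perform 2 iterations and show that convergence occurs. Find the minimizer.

f(x) = 3x^2 + 8x + 4, f'(x) = 6x + (8), f''(x) = 6
Step 1: f'(-5) = -22, x_1 = -5 - -22/6 = -4/3
Step 2: f'(-4/3) = 0, x_2 = -4/3 (converged)
Newton's method converges in 1 step for quadratics.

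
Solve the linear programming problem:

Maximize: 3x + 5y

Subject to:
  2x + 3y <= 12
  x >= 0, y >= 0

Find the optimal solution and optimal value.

The feasible region has vertices at [(0, 0), (6, 0), (0, 4)].
Checking objective 3x + 5y at each vertex:
  (0, 0): 3*0 + 5*0 = 0
  (6, 0): 3*6 + 5*0 = 18
  (0, 4): 3*0 + 5*4 = 20
Maximum is 20 at (0, 4).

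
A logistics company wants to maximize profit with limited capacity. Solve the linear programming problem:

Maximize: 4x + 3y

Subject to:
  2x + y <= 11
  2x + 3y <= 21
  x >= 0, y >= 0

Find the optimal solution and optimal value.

Feasible vertices: (0, 0), (0, 7), (3, 5), (11/2, 0)
Objective 4x + 3y at each:
  (0, 0): 0
  (0, 7): 21
  (3, 5): 27
  (11/2, 0): 22
Maximum is 27 at (3, 5).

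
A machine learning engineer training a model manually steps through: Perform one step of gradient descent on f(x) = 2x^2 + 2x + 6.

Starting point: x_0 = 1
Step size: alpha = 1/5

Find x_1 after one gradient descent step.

f(x) = 2x^2 + 2x + 6
f'(x) = 4x + 2
f'(1) = 4*1 + (2) = 6
x_1 = x_0 - alpha * f'(x_0) = 1 - 1/5 * 6 = -1/5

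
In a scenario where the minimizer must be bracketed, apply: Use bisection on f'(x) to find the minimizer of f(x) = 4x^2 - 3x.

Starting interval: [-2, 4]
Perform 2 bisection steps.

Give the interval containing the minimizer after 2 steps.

Finding critical point of f(x) = 4x^2 - 3x using bisection on f'(x) = 8x + -3.
f'(x) = 0 when x = 3/8.
Starting interval: [-2, 4]
Step 1: mid = 1, f'(mid) = 5, new interval = [-2, 1]
Step 2: mid = -1/2, f'(mid) = -7, new interval = [-1/2, 1]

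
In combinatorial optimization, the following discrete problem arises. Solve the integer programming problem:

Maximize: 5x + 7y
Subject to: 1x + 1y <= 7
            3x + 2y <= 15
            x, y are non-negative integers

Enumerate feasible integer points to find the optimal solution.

Constraint 1: 1x + 1y <= 7
Constraint 2: 3x + 2y <= 15
Feasible x range (need y >= 0): 0 <= x <= min(7/1, 15/3) => x in {0, ..., 5}.
Enumerate feasible integer points row by row (the coefficient of y is 7 > 0, so for each x the largest feasible y gives the best value):
  x = 0: y <= min((7 - 1*0)/1, (15 - 3*0)/2) => y in {0, ..., 7}; best 5*0 + 7*7 = 49
  x = 1: y <= min((7 - 1*1)/1, (15 - 3*1)/2) => y in {0, ..., 6}; best 5*1 + 7*6 = 47
  x = 2: y <= min((7 - 1*2)/1, (15 - 3*2)/2) => y in {0, ..., 4}; best 5*2 + 7*4 = 38
  x = 3: y <= min((7 - 1*3)/1, (15 - 3*3)/2) => y in {0, ..., 3}; best 5*3 + 7*3 = 36
  x = 4: y <= min((7 - 1*4)/1, (15 - 3*4)/2) => y in {0, ..., 1}; best 5*4 + 7*1 = 27
  x = 5: y <= min((7 - 1*5)/1, (15 - 3*5)/2) => y in {0}; best 5*5 + 7*0 = 25
The maximum 5x + 7y = 49 is achieved at x = 0, y = 7.
Check: 1*0 + 1*7 = 7 <= 7 and 3*0 + 2*7 = 14 <= 15.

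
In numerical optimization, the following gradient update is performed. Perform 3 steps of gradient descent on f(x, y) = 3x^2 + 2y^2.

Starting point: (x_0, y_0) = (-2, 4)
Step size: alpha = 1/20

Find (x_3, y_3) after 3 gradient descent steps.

f(x,y) = 3x^2 + 2y^2
grad_x = 6x + 0y, grad_y = 4y + 0x
Step 1: grad = (-12, 16), (-7/5, 16/5)
Step 2: grad = (-42/5, 64/5), (-49/50, 64/25)
Step 3: grad = (-147/25, 256/25), (-343/500, 256/125)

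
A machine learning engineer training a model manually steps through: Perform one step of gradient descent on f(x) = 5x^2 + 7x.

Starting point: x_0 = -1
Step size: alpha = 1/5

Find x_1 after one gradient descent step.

f(x) = 5x^2 + 7x
f'(x) = 10x + 7
f'(-1) = 10*-1 + (7) = -3
x_1 = x_0 - alpha * f'(x_0) = -1 - 1/5 * -3 = -2/5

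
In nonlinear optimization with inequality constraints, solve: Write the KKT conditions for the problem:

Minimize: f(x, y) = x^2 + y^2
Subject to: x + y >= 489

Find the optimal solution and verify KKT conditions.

KKT conditions for min x^2 + y^2 s.t. x + y >= 489:
Stationarity: 2x = mu, 2y = mu
So x = y = mu/2.
Complementary slackness: mu*(x + y - 489) = 0
Primal feasibility: x + y >= 489; dual feasibility: mu >= 0
If mu = 0 then x = y = 0, but 0 + 0 < 489 is infeasible, so the constraint is active.
Constraint active: x + y = 2*(mu/2) = 489 => mu = 489
x = y = 489/2, f = 239121/2
Verify: stationarity 2*(489/2) = 489 = mu; primal 489/2 + 489/2 = 489 >= 489; dual mu = 489 >= 0; complementary slackness 489*(489 - 489) = 0. All KKT conditions hold.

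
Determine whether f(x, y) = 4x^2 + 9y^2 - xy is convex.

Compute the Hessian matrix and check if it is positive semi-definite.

f(x,y) = 4x^2 + 9y^2 - xy
Hessian H = [[8, -1], [-1, 18]]
trace(H) = 26, det(H) = 143
Eigenvalues: (26 +/- sqrt(104)) / 2 = 18.1, 7.901
Since both eigenvalues > 0, f is convex.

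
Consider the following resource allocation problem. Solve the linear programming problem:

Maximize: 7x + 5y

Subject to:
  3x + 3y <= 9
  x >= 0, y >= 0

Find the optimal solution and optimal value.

The feasible region has vertices at [(0, 0), (3, 0), (0, 3)].
Checking objective 7x + 5y at each vertex:
  (0, 0): 7*0 + 5*0 = 0
  (3, 0): 7*3 + 5*0 = 21
  (0, 3): 7*0 + 5*3 = 15
Maximum is 21 at (3, 0).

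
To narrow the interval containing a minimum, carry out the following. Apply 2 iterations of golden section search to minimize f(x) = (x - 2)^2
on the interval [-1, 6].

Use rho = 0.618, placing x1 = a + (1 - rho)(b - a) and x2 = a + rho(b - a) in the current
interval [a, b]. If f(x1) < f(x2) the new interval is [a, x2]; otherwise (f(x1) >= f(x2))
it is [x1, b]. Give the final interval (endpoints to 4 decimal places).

Golden section search for min of f(x) = (x - 2)^2 on [-1, 6].
Each step: x1 = a + (1 - rho)(b - a), x2 = a + rho(b - a); if f(x1) < f(x2) keep [a, x2], otherwise keep [x1, b].
Step 1: [-1.0000, 6.0000], x1=1.6740 (f=0.1063), x2=3.3260 (f=1.7583); f(x1) < f(x2) => keep [-1.0000, 3.3260]
Step 2: [-1.0000, 3.3260], x1=0.6525 (f=1.8157), x2=1.6735 (f=0.1066); f(x1) > f(x2) => keep [0.6525, 3.3260]
Final interval: [0.6525, 3.3260]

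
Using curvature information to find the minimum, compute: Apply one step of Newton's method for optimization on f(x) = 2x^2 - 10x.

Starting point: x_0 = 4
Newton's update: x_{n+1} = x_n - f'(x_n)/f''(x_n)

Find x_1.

f(x) = 2x^2 - 10x
f'(x) = 4x + (-10), f''(x) = 4
Newton step: x_1 = x_0 - f'(x_0)/f''(x_0)
f'(4) = 6
x_1 = 4 - 6/4 = 5/2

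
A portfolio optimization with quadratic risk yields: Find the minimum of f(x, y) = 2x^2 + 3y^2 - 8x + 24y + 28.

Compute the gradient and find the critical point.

f(x,y) = 2x^2 + 3y^2 - 8x + 24y + 28
df/dx = 4x + (-8) = 0  =>  x = 2
df/dy = 6y + (24) = 0  =>  y = -4
f(2, -4) = 2*(2)^2 + 3*(-4)^2 + -8*(2) + 24*(-4) + 28 = -28
Hessian is diagonal with entries 4, 6 > 0, so this is a minimum.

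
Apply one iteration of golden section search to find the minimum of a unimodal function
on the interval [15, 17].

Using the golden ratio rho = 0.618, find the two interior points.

Golden section search on [15, 17].
Golden ratio rho = 0.618 (approx).
Interior points:
  x_1 = 15 + (1-0.618)*2 = 15.7640
  x_2 = 15 + 0.618*2 = 16.2360
Compare f(x_1) and f(x_2) to determine which subinterval to keep.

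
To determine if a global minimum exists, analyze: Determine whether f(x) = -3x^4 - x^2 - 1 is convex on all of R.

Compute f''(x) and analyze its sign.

f(x) = -3x^4 - x^2 - 1
f'(x) = -12x^3 + -2x
f''(x) = -36x^2 + -2
f''(x) = -36x^2 + -2 <= -2 < 0 for all x
Therefore, f is concave on R.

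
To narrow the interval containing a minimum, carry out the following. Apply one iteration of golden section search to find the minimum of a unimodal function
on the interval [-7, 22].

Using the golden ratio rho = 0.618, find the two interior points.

Golden section search on [-7, 22].
Golden ratio rho = 0.618 (approx).
Interior points:
  x_1 = -7 + (1-0.618)*29 = 4.0780
  x_2 = -7 + 0.618*29 = 10.9220
Compare f(x_1) and f(x_2) to determine which subinterval to keep.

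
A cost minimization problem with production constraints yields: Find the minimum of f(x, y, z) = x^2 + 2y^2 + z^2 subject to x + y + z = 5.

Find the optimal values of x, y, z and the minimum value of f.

Using Lagrange multipliers on f = x^2 + 2y^2 + z^2 with constraint x + y + z = 5:
Conditions: 2*1*x = lambda, 2*2*y = lambda, 2*1*z = lambda
So x = lambda/2, y = lambda/4, z = lambda/2
Substituting into constraint: lambda * (5/4) = 5
lambda = 4
x = 2, y = 1, z = 2
Minimum value = 10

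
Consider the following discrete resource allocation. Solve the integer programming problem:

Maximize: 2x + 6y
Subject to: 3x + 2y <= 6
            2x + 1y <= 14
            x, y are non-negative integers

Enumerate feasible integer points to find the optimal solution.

Constraint 1: 3x + 2y <= 6
Constraint 2: 2x + 1y <= 14
Feasible x range (need y >= 0): 0 <= x <= min(6/3, 14/2) => x in {0, ..., 2}.
Enumerate feasible integer points row by row (the coefficient of y is 6 > 0, so for each x the largest feasible y gives the best value):
  x = 0: y <= min((6 - 3*0)/2, (14 - 2*0)/1) => y in {0, ..., 3}; best 2*0 + 6*3 = 18
  x = 1: y <= min((6 - 3*1)/2, (14 - 2*1)/1) => y in {0, ..., 1}; best 2*1 + 6*1 = 8
  x = 2: y <= min((6 - 3*2)/2, (14 - 2*2)/1) => y in {0}; best 2*2 + 6*0 = 4
The maximum 2x + 6y = 18 is achieved at x = 0, y = 3.
Check: 3*0 + 2*3 = 6 <= 6 and 2*0 + 1*3 = 3 <= 14.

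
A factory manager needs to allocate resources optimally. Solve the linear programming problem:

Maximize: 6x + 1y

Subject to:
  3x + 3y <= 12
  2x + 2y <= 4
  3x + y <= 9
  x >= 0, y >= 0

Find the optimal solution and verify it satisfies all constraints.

Feasible vertices: (0, 0), (0, 2), (2, 0)
Objective 6x + 1y at each vertex:
  (0, 0): 0
  (0, 2): 2
  (2, 0): 12
Maximum is 12 at (2, 0).
Verify constraints at (x, y) = (2, 0):
  3*2 + 3*0 = 6 <= 12
  2*2 + 2*0 = 4 <= 4 (active)
  3*2 + 1*0 = 6 <= 9
  x = 2 >= 0, y = 0 >= 0. All constraints satisfied.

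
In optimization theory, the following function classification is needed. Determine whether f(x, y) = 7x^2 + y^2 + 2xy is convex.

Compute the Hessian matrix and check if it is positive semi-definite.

f(x,y) = 7x^2 + y^2 + 2xy
Hessian H = [[14, 2], [2, 2]]
trace(H) = 16, det(H) = 24
Eigenvalues: (16 +/- sqrt(160)) / 2 = 14.32, 1.675
Since both eigenvalues > 0, f is convex.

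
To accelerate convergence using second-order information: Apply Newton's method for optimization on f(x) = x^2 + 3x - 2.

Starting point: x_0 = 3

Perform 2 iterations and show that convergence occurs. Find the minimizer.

f(x) = x^2 + 3x - 2, f'(x) = 2x + (3), f''(x) = 2
Step 1: f'(3) = 9, x_1 = 3 - 9/2 = -3/2
Step 2: f'(-3/2) = 0, x_2 = -3/2 (converged)
Newton's method converges in 1 step for quadratics.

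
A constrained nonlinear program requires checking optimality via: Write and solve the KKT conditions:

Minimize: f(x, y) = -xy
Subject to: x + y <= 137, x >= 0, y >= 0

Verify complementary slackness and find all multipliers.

Problem: min -xy s.t. x + y <= 137 (multiplier lambda), x >= 0 (mu_x), y >= 0 (mu_y)
KKT stationarity: -y + lambda - mu_x = 0, -x + lambda - mu_y = 0, with lambda, mu_x, mu_y >= 0
Complementary slackness: lambda*(x + y - 137) = 0, mu_x*x = 0, mu_y*y = 0
If lambda = 0: y = -mu_x <= 0 and x = -mu_y <= 0 force x = y = 0 with f = 0; but x = y = 137/2 is feasible with f = -18769/4 < 0, so this is not the minimum. Hence lambda > 0 and x + y = 137.
Try x > 0, y > 0 (so mu_x = mu_y = 0): y = lambda, x = lambda => x = y = lambda
x + y = 137 => 2*lambda = 137 => lambda = 137/2
x* = y* = 137/2 > 0, consistent with mu_x = mu_y = 0.
(Any feasible point with x = 0 or y = 0 has f = 0 > -18769/4, so the minimum is not on those boundaries.)
min(-xy) = -18769/4 (i.e. max xy = 18769/4)
Multipliers: lambda = 137/2, mu_x = 0, mu_y = 0
Complementary slackness: lambda*(x + y - 137) = 137/2*(137/2 + 137/2 - 137) = 0, mu_x*x = 0*137/2 = 0, mu_y*y = 0*137/2 = 0. Satisfied.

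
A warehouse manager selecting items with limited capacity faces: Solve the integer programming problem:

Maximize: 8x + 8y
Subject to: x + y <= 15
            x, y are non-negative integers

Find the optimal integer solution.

Objective: 8x + 8y, constraint: x + y <= 15
Coefficient of x is 8 >= coefficient of y is 8, so allocate the entire budget to x.
Optimal: x = 15, y = 0, value = 120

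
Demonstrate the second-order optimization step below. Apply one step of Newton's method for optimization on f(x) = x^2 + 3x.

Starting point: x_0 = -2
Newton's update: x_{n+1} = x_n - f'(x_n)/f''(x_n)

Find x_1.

f(x) = x^2 + 3x
f'(x) = 2x + (3), f''(x) = 2
Newton step: x_1 = x_0 - f'(x_0)/f''(x_0)
f'(-2) = -1
x_1 = -2 - -1/2 = -3/2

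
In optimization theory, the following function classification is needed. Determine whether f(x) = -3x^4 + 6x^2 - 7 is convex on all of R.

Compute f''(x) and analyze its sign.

f(x) = -3x^4 + 6x^2 - 7
f'(x) = -12x^3 + 12x
f''(x) = -36x^2 + 12
f''(x) = -36x^2 + 12 -> -inf as |x| -> inf
Therefore, f is not globally convex on R.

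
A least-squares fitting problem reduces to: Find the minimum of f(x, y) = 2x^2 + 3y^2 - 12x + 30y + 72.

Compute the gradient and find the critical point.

f(x,y) = 2x^2 + 3y^2 - 12x + 30y + 72
df/dx = 4x + (-12) = 0  =>  x = 3
df/dy = 6y + (30) = 0  =>  y = -5
f(3, -5) = 2*(3)^2 + 3*(-5)^2 + -12*(3) + 30*(-5) + 72 = -21
Hessian is diagonal with entries 4, 6 > 0, so this is a minimum.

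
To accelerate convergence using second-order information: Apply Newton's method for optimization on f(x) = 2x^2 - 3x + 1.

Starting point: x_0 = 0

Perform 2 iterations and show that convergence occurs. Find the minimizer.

f(x) = 2x^2 - 3x + 1, f'(x) = 4x + (-3), f''(x) = 4
Step 1: f'(0) = -3, x_1 = 0 - -3/4 = 3/4
Step 2: f'(3/4) = 0, x_2 = 3/4 (converged)
Newton's method converges in 1 step for quadratics.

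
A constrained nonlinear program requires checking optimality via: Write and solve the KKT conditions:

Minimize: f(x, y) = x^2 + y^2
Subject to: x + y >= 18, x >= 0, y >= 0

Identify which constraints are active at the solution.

KKT conditions for min x^2 + y^2 s.t. 1x + 1y >= 18, x >= 0, y >= 0:
Stationarity: 2x = mu*1 + mu_x, 2y = mu*1 + mu_y, with mu, mu_x, mu_y >= 0
Complementary slackness: mu*(x + y - 18) = 0, mu_x*x = 0, mu_y*y = 0
(0, 0) is infeasible (1*0 + 1*0 < 18), so if mu = 0 stationarity would force x = mu_x/2 >= 0, y = mu_y/2 >= 0 with mu_x*x = mu_y*y = 0, i.e. x = y = 0: contradiction. Hence mu > 0 and x + y = 18 is active.
Try x > 0, y > 0 (so mu_x = mu_y = 0): x = 1*mu/2, y = 1*mu/2
Substitute: 1*(1*mu/2) + 1*(1*mu/2) = 18
  mu*2/2 = 18 => mu = 18
x* = 9 > 0, y* = 9 > 0, consistent with mu_x = mu_y = 0.
f is convex and the constraints are linear, so this KKT point is the global minimum.
f* = 162
Active constraints: x + y >= 18 (holds with equality, mu = 18 > 0); x >= 0 and y >= 0 are inactive (mu_x = mu_y = 0).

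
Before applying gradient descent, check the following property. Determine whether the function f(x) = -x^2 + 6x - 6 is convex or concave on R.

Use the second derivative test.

f(x) = -x^2 + 6x - 6
f'(x) = -2x + 6
f''(x) = -2
Since f''(x) = -2 < 0 for all x, f is concave on R.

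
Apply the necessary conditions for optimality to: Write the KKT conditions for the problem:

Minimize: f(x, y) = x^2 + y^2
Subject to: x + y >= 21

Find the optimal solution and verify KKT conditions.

KKT conditions for min x^2 + y^2 s.t. x + y >= 21:
Stationarity: 2x = mu, 2y = mu
So x = y = mu/2.
Complementary slackness: mu*(x + y - 21) = 0
Primal feasibility: x + y >= 21; dual feasibility: mu >= 0
If mu = 0 then x = y = 0, but 0 + 0 < 21 is infeasible, so the constraint is active.
Constraint active: x + y = 2*(mu/2) = 21 => mu = 21
x = y = 21/2, f = 441/2
Verify: stationarity 2*(21/2) = 21 = mu; primal 21/2 + 21/2 = 21 >= 21; dual mu = 21 >= 0; complementary slackness 21*(21 - 21) = 0. All KKT conditions hold.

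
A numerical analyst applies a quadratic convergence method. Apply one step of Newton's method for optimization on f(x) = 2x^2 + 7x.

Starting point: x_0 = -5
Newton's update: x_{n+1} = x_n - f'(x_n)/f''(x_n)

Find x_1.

f(x) = 2x^2 + 7x
f'(x) = 4x + (7), f''(x) = 4
Newton step: x_1 = x_0 - f'(x_0)/f''(x_0)
f'(-5) = -13
x_1 = -5 - -13/4 = -7/4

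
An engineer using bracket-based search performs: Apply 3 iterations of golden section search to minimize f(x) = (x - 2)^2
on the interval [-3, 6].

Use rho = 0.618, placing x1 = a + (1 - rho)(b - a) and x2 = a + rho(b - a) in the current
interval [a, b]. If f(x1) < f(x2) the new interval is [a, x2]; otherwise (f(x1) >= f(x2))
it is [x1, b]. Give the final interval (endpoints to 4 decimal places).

Golden section search for min of f(x) = (x - 2)^2 on [-3, 6].
Each step: x1 = a + (1 - rho)(b - a), x2 = a + rho(b - a); if f(x1) < f(x2) keep [a, x2], otherwise keep [x1, b].
Step 1: [-3.0000, 6.0000], x1=0.4380 (f=2.4398), x2=2.5620 (f=0.3158); f(x1) > f(x2) => keep [0.4380, 6.0000]
Step 2: [0.4380, 6.0000], x1=2.5627 (f=0.3166), x2=3.8753 (f=3.5168); f(x1) < f(x2) => keep [0.4380, 3.8753]
Step 3: [0.4380, 3.8753], x1=1.7511 (f=0.0620), x2=2.5623 (f=0.3161); f(x1) < f(x2) => keep [0.4380, 2.5623]
Final interval: [0.4380, 2.5623]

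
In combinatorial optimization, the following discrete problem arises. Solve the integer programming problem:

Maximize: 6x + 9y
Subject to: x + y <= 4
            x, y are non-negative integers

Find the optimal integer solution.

Objective: 6x + 9y, constraint: x + y <= 4
Coefficient of y is 9 > coefficient of x is 6, so allocate the entire budget to y.
Optimal: x = 0, y = 4, value = 36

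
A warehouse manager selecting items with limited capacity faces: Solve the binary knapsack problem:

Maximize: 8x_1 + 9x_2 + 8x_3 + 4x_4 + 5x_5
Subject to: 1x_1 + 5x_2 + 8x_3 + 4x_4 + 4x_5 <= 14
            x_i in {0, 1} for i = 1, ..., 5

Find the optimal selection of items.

Items: item 1 (v=8, w=1), item 2 (v=9, w=5), item 3 (v=8, w=8), item 4 (v=4, w=4), item 5 (v=5, w=4)
Capacity: 14
Checking all 32 subsets (w = total weight, v = total value):
  {}: w = 0, v = 0
  {1}: w = 1, v = 8
  {2}: w = 5, v = 9
  {3}: w = 8, v = 8
  {4}: w = 4, v = 4
  {5}: w = 4, v = 5
  {1, 2}: w = 6, v = 17
  {1, 3}: w = 9, v = 16
  {1, 4}: w = 5, v = 12
  {1, 5}: w = 5, v = 13
  {2, 3}: w = 13, v = 17
  {2, 4}: w = 9, v = 13
  {2, 5}: w = 9, v = 14
  {3, 4}: w = 12, v = 12
  {3, 5}: w = 12, v = 13
  {4, 5}: w = 8, v = 9
  {1, 2, 3}: w = 14, v = 25
  {1, 2, 4}: w = 10, v = 21
  {1, 2, 5}: w = 10, v = 22
  {1, 3, 4}: w = 13, v = 20
  {1, 3, 5}: w = 13, v = 21
  {1, 4, 5}: w = 9, v = 17
  {2, 3, 4}: w = 17 > 14, infeasible
  {2, 3, 5}: w = 17 > 14, infeasible
  {2, 4, 5}: w = 13, v = 18
  {3, 4, 5}: w = 16 > 14, infeasible
  {1, 2, 3, 4}: w = 18 > 14, infeasible
  {1, 2, 3, 5}: w = 18 > 14, infeasible
  {1, 2, 4, 5}: w = 14, v = 26
  {1, 3, 4, 5}: w = 17 > 14, infeasible
  {2, 3, 4, 5}: w = 21 > 14, infeasible
  {1, 2, 3, 4, 5}: w = 22 > 14, infeasible
Best feasible subset: items [1, 2, 4, 5]
Total weight: 14 <= 14, total value: 26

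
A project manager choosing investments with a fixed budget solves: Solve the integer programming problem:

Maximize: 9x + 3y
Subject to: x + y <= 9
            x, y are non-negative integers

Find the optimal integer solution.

Objective: 9x + 3y, constraint: x + y <= 9
Coefficient of x is 9 >= coefficient of y is 3, so allocate the entire budget to x.
Optimal: x = 9, y = 0, value = 81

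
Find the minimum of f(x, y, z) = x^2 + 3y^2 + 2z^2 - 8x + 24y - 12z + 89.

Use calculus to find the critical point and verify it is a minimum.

f(x,y,z) = x^2 + 3y^2 + 2z^2 - 8x + 24y - 12z + 89
df/dx = 2x + (-8) = 0 => x = 4
df/dy = 6y + (24) = 0 => y = -4
df/dz = 4z + (-12) = 0 => z = 3
f(4,-4,3) = 1*(4)^2 + 3*(-4)^2 + 2*(3)^2 + -8*(4) + 24*(-4) + -12*(3) + 89 = 7
Hessian is diagonal with entries 2, 6, 4 > 0, confirmed minimum.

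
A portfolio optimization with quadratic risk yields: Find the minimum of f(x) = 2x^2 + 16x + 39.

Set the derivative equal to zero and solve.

f(x) = 2x^2 + 16x + 39
f'(x) = 4x + (16) = 0
x = -16/4 = -4
f(-4) = 7
Since f''(x) = 4 > 0, this is a minimum.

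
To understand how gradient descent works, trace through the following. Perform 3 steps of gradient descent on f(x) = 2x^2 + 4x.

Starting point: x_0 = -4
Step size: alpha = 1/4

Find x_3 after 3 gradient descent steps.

f(x) = 2x^2 + 4x, f'(x) = 4x + (4)
Step 1: f'(-4) = -12, x_1 = -4 - 1/4 * -12 = -1
Step 2: f'(-1) = 0, x_2 = -1 - 1/4 * 0 = -1
Step 3: f'(-1) = 0, x_3 = -1 - 1/4 * 0 = -1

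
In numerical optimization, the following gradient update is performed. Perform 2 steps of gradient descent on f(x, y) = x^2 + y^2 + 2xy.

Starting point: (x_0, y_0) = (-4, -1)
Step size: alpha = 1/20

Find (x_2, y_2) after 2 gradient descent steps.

f(x,y) = x^2 + y^2 + 2xy
grad_x = 2x + 2y, grad_y = 2y + 2x
Step 1: grad = (-10, -10), (-7/2, -1/2)
Step 2: grad = (-8, -8), (-31/10, -1/10)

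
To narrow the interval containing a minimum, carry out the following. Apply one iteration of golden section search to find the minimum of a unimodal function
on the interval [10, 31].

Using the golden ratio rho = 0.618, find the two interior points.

Golden section search on [10, 31].
Golden ratio rho = 0.618 (approx).
Interior points:
  x_1 = 10 + (1-0.618)*21 = 18.0220
  x_2 = 10 + 0.618*21 = 22.9780
Compare f(x_1) and f(x_2) to determine which subinterval to keep.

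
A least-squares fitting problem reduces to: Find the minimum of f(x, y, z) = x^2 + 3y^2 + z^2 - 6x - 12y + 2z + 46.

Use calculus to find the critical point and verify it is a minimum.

f(x,y,z) = x^2 + 3y^2 + z^2 - 6x - 12y + 2z + 46
df/dx = 2x + (-6) = 0 => x = 3
df/dy = 6y + (-12) = 0 => y = 2
df/dz = 2z + (2) = 0 => z = -1
f(3,2,-1) = 1*(3)^2 + 3*(2)^2 + 1*(-1)^2 + -6*(3) + -12*(2) + 2*(-1) + 46 = 24
Hessian is diagonal with entries 2, 6, 2 > 0, confirmed minimum.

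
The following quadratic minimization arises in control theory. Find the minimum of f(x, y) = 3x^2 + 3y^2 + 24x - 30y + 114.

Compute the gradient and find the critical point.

f(x,y) = 3x^2 + 3y^2 + 24x - 30y + 114
df/dx = 6x + (24) = 0  =>  x = -4
df/dy = 6y + (-30) = 0  =>  y = 5
f(-4, 5) = 3*(-4)^2 + 3*(5)^2 + 24*(-4) + -30*(5) + 114 = -9
Hessian is diagonal with entries 6, 6 > 0, so this is a minimum.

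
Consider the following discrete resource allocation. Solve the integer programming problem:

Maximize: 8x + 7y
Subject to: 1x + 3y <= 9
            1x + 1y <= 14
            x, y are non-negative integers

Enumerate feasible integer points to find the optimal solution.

Constraint 1: 1x + 3y <= 9
Constraint 2: 1x + 1y <= 14
Feasible x range (need y >= 0): 0 <= x <= min(9/1, 14/1) => x in {0, ..., 9}.
Enumerate feasible integer points row by row (the coefficient of y is 7 > 0, so for each x the largest feasible y gives the best value):
  x = 0: y <= min((9 - 1*0)/3, (14 - 1*0)/1) => y in {0, ..., 3}; best 8*0 + 7*3 = 21
  x = 1: y <= min((9 - 1*1)/3, (14 - 1*1)/1) => y in {0, ..., 2}; best 8*1 + 7*2 = 22
  x = 2: y <= min((9 - 1*2)/3, (14 - 1*2)/1) => y in {0, ..., 2}; best 8*2 + 7*2 = 30
  x = 3: y <= min((9 - 1*3)/3, (14 - 1*3)/1) => y in {0, ..., 2}; best 8*3 + 7*2 = 38
  x = 4: y <= min((9 - 1*4)/3, (14 - 1*4)/1) => y in {0, ..., 1}; best 8*4 + 7*1 = 39
  x = 5: y <= min((9 - 1*5)/3, (14 - 1*5)/1) => y in {0, ..., 1}; best 8*5 + 7*1 = 47
  x = 6: y <= min((9 - 1*6)/3, (14 - 1*6)/1) => y in {0, ..., 1}; best 8*6 + 7*1 = 55
  x = 7: y <= min((9 - 1*7)/3, (14 - 1*7)/1) => y in {0}; best 8*7 + 7*0 = 56
  x = 8: y <= min((9 - 1*8)/3, (14 - 1*8)/1) => y in {0}; best 8*8 + 7*0 = 64
  x = 9: y <= min((9 - 1*9)/3, (14 - 1*9)/1) => y in {0}; best 8*9 + 7*0 = 72
The maximum 8x + 7y = 72 is achieved at x = 9, y = 0.
Check: 1*9 + 3*0 = 9 <= 9 and 1*9 + 1*0 = 9 <= 14.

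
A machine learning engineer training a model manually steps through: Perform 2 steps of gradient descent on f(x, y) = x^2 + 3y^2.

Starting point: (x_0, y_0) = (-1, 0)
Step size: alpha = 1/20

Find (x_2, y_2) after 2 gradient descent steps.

f(x,y) = x^2 + 3y^2
grad_x = 2x + 0y, grad_y = 6y + 0x
Step 1: grad = (-2, 0), (-9/10, 0)
Step 2: grad = (-9/5, 0), (-81/100, 0)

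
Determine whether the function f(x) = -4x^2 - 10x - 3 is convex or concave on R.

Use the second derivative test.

f(x) = -4x^2 - 10x - 3
f'(x) = -8x - 10
f''(x) = -8
Since f''(x) = -8 < 0 for all x, f is concave on R.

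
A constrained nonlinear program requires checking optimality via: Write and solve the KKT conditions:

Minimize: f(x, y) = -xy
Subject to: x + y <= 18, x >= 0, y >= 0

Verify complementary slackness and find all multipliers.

Problem: min -xy s.t. x + y <= 18 (multiplier lambda), x >= 0 (mu_x), y >= 0 (mu_y)
KKT stationarity: -y + lambda - mu_x = 0, -x + lambda - mu_y = 0, with lambda, mu_x, mu_y >= 0
Complementary slackness: lambda*(x + y - 18) = 0, mu_x*x = 0, mu_y*y = 0
If lambda = 0: y = -mu_x <= 0 and x = -mu_y <= 0 force x = y = 0 with f = 0; but x = y = 9 is feasible with f = -81 < 0, so this is not the minimum. Hence lambda > 0 and x + y = 18.
Try x > 0, y > 0 (so mu_x = mu_y = 0): y = lambda, x = lambda => x = y = lambda
x + y = 18 => 2*lambda = 18 => lambda = 9
x* = y* = 9 > 0, consistent with mu_x = mu_y = 0.
(Any feasible point with x = 0 or y = 0 has f = 0 > -81, so the minimum is not on those boundaries.)
min(-xy) = -81 (i.e. max xy = 81)
Multipliers: lambda = 9, mu_x = 0, mu_y = 0
Complementary slackness: lambda*(x + y - 18) = 9*(9 + 9 - 18) = 0, mu_x*x = 0*9 = 0, mu_y*y = 0*9 = 0. Satisfied.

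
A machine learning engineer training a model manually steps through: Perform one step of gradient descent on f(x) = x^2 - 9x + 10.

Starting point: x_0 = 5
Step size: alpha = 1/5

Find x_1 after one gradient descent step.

f(x) = x^2 - 9x + 10
f'(x) = 2x - 9
f'(5) = 2*5 + (-9) = 1
x_1 = x_0 - alpha * f'(x_0) = 5 - 1/5 * 1 = 24/5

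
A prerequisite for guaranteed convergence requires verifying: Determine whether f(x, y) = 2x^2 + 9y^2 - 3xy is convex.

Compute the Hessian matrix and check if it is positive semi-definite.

f(x,y) = 2x^2 + 9y^2 - 3xy
Hessian H = [[4, -3], [-3, 18]]
trace(H) = 22, det(H) = 63
Eigenvalues: (22 +/- sqrt(232)) / 2 = 18.62, 3.384
Since both eigenvalues > 0, f is convex.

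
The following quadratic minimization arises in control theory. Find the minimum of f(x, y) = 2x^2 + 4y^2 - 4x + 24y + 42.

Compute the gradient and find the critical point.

f(x,y) = 2x^2 + 4y^2 - 4x + 24y + 42
df/dx = 4x + (-4) = 0  =>  x = 1
df/dy = 8y + (24) = 0  =>  y = -3
f(1, -3) = 2*(1)^2 + 4*(-3)^2 + -4*(1) + 24*(-3) + 42 = 4
Hessian is diagonal with entries 4, 8 > 0, so this is a minimum.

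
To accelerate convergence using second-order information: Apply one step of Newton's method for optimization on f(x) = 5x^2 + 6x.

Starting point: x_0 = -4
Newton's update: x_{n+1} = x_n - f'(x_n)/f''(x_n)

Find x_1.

f(x) = 5x^2 + 6x
f'(x) = 10x + (6), f''(x) = 10
Newton step: x_1 = x_0 - f'(x_0)/f''(x_0)
f'(-4) = -34
x_1 = -4 - -34/10 = -3/5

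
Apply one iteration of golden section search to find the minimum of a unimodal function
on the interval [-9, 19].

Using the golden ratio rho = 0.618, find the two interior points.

Golden section search on [-9, 19].
Golden ratio rho = 0.618 (approx).
Interior points:
  x_1 = -9 + (1-0.618)*28 = 1.6960
  x_2 = -9 + 0.618*28 = 8.3040
Compare f(x_1) and f(x_2) to determine which subinterval to keep.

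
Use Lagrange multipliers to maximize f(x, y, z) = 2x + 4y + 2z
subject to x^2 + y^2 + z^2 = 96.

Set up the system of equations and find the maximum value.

Lagrange conditions: 2 = 2*lambda*x, 4 = 2*lambda*y, 2 = 2*lambda*z
So x:2 = y:4 = z:2, i.e. x = 2t, y = 4t, z = 2t
Constraint: t^2*(2^2 + 4^2 + 2^2) = 96
  t^2 * 24 = 96  =>  t = sqrt(4)
Maximum = 2*2t + 4*4t + 2*2t = 24*sqrt(4) = 48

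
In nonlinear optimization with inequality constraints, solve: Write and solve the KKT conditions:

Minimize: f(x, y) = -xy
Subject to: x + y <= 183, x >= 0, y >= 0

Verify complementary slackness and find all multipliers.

Problem: min -xy s.t. x + y <= 183 (multiplier lambda), x >= 0 (mu_x), y >= 0 (mu_y)
KKT stationarity: -y + lambda - mu_x = 0, -x + lambda - mu_y = 0, with lambda, mu_x, mu_y >= 0
Complementary slackness: lambda*(x + y - 183) = 0, mu_x*x = 0, mu_y*y = 0
If lambda = 0: y = -mu_x <= 0 and x = -mu_y <= 0 force x = y = 0 with f = 0; but x = y = 183/2 is feasible with f = -33489/4 < 0, so this is not the minimum. Hence lambda > 0 and x + y = 183.
Try x > 0, y > 0 (so mu_x = mu_y = 0): y = lambda, x = lambda => x = y = lambda
x + y = 183 => 2*lambda = 183 => lambda = 183/2
x* = y* = 183/2 > 0, consistent with mu_x = mu_y = 0.
(Any feasible point with x = 0 or y = 0 has f = 0 > -33489/4, so the minimum is not on those boundaries.)
min(-xy) = -33489/4 (i.e. max xy = 33489/4)
Multipliers: lambda = 183/2, mu_x = 0, mu_y = 0
Complementary slackness: lambda*(x + y - 183) = 183/2*(183/2 + 183/2 - 183) = 0, mu_x*x = 0*183/2 = 0, mu_y*y = 0*183/2 = 0. Satisfied.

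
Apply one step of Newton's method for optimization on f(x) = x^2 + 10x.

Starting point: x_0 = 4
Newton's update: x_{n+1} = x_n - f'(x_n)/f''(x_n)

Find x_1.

f(x) = x^2 + 10x
f'(x) = 2x + (10), f''(x) = 2
Newton step: x_1 = x_0 - f'(x_0)/f''(x_0)
f'(4) = 18
x_1 = 4 - 18/2 = -5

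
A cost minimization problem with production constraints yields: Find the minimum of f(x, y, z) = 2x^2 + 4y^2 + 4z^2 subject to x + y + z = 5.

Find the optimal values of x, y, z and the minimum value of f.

Using Lagrange multipliers on f = 2x^2 + 4y^2 + 4z^2 with constraint x + y + z = 5:
Conditions: 2*2*x = lambda, 2*4*y = lambda, 2*4*z = lambda
So x = lambda/4, y = lambda/8, z = lambda/8
Substituting into constraint: lambda * (1/2) = 5
lambda = 10
x = 5/2, y = 5/4, z = 5/4
Minimum value = 25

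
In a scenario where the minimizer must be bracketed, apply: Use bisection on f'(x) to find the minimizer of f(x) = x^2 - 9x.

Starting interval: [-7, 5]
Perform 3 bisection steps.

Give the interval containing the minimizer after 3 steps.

Finding critical point of f(x) = x^2 - 9x using bisection on f'(x) = 2x + -9.
f'(x) = 0 when x = 9/2.
Starting interval: [-7, 5]
Step 1: mid = -1, f'(mid) = -11, new interval = [-1, 5]
Step 2: mid = 2, f'(mid) = -5, new interval = [2, 5]
Step 3: mid = 7/2, f'(mid) = -2, new interval = [7/2, 5]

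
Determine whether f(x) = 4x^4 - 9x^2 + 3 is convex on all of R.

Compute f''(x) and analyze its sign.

f(x) = 4x^4 - 9x^2 + 3
f'(x) = 16x^3 + -18x
f''(x) = 48x^2 + -18
f''(0) = -18 < 0, so not convex near x = 0
Therefore, f is not globally convex on R.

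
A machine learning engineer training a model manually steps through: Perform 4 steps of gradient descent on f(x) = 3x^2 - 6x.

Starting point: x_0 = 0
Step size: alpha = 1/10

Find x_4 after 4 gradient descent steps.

f(x) = 3x^2 - 6x, f'(x) = 6x + (-6)
Step 1: f'(0) = -6, x_1 = 0 - 1/10 * -6 = 3/5
Step 2: f'(3/5) = -12/5, x_2 = 3/5 - 1/10 * -12/5 = 21/25
Step 3: f'(21/25) = -24/25, x_3 = 21/25 - 1/10 * -24/25 = 117/125
Step 4: f'(117/125) = -48/125, x_4 = 117/125 - 1/10 * -48/125 = 609/625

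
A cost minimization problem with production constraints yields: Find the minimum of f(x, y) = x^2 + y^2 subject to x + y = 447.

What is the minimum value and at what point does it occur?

Substitute y = 447 - x into f(x,y) = x^2 + y^2:
g(x) = x^2 + (447 - x)^2 = 2x^2 - 894x + 199809
g'(x) = 4x - 894 = 0  =>  x = 447/2
y = 447 - 447/2 = 447/2
Minimum value = (447/2)^2 + (447/2)^2 = 199809/2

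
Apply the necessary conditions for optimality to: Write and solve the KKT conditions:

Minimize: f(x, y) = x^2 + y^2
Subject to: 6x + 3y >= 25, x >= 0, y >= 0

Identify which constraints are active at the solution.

KKT conditions for min x^2 + y^2 s.t. 6x + 3y >= 25, x >= 0, y >= 0:
Stationarity: 2x = mu*6 + mu_x, 2y = mu*3 + mu_y, with mu, mu_x, mu_y >= 0
Complementary slackness: mu*(6x + 3y - 25) = 0, mu_x*x = 0, mu_y*y = 0
(0, 0) is infeasible (6*0 + 3*0 < 25), so if mu = 0 stationarity would force x = mu_x/2 >= 0, y = mu_y/2 >= 0 with mu_x*x = mu_y*y = 0, i.e. x = y = 0: contradiction. Hence mu > 0 and 6x + 3y = 25 is active.
Try x > 0, y > 0 (so mu_x = mu_y = 0): x = 6*mu/2, y = 3*mu/2
Substitute: 6*(6*mu/2) + 3*(3*mu/2) = 25
  mu*45/2 = 25 => mu = 10/9
x* = 10/3 > 0, y* = 5/3 > 0, consistent with mu_x = mu_y = 0.
f is convex and the constraints are linear, so this KKT point is the global minimum.
f* = 125/9
Active constraints: 6x + 3y >= 25 (holds with equality, mu = 10/9 > 0); x >= 0 and y >= 0 are inactive (mu_x = mu_y = 0).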